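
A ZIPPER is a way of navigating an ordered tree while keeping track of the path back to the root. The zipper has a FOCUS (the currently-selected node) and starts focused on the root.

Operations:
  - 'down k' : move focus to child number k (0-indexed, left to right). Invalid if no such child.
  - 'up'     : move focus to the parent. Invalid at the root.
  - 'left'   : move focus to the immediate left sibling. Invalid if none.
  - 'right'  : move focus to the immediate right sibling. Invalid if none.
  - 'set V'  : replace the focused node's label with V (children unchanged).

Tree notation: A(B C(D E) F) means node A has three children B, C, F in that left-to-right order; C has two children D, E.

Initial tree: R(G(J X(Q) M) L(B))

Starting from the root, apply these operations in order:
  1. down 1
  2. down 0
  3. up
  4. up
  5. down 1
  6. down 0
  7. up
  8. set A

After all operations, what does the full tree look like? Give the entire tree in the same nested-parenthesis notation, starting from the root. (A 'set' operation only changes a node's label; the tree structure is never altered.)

Step 1 (down 1): focus=L path=1 depth=1 children=['B'] left=['G'] right=[] parent=R
Step 2 (down 0): focus=B path=1/0 depth=2 children=[] left=[] right=[] parent=L
Step 3 (up): focus=L path=1 depth=1 children=['B'] left=['G'] right=[] parent=R
Step 4 (up): focus=R path=root depth=0 children=['G', 'L'] (at root)
Step 5 (down 1): focus=L path=1 depth=1 children=['B'] left=['G'] right=[] parent=R
Step 6 (down 0): focus=B path=1/0 depth=2 children=[] left=[] right=[] parent=L
Step 7 (up): focus=L path=1 depth=1 children=['B'] left=['G'] right=[] parent=R
Step 8 (set A): focus=A path=1 depth=1 children=['B'] left=['G'] right=[] parent=R

Answer: R(G(J X(Q) M) A(B))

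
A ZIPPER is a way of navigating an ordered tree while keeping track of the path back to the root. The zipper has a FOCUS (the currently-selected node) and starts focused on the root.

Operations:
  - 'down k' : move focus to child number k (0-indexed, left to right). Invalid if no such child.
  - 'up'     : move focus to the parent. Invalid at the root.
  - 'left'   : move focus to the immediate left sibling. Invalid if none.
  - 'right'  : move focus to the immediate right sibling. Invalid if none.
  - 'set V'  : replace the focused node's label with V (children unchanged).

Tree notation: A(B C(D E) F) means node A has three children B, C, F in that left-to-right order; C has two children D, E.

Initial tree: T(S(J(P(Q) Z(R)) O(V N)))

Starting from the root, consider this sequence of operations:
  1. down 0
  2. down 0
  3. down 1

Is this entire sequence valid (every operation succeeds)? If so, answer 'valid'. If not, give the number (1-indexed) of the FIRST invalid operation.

Answer: valid

Derivation:
Step 1 (down 0): focus=S path=0 depth=1 children=['J', 'O'] left=[] right=[] parent=T
Step 2 (down 0): focus=J path=0/0 depth=2 children=['P', 'Z'] left=[] right=['O'] parent=S
Step 3 (down 1): focus=Z path=0/0/1 depth=3 children=['R'] left=['P'] right=[] parent=J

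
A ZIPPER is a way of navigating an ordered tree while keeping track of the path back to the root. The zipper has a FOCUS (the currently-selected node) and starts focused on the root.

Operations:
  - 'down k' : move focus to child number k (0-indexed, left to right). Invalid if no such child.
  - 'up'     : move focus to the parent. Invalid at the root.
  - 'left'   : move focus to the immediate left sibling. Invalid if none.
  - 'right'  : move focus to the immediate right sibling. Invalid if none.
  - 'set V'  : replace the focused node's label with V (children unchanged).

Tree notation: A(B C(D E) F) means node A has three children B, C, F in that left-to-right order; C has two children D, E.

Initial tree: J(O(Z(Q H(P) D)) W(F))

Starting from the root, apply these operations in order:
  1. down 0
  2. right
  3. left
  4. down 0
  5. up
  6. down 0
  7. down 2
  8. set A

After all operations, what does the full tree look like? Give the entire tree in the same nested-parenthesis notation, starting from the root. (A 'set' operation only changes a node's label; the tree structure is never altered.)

Step 1 (down 0): focus=O path=0 depth=1 children=['Z'] left=[] right=['W'] parent=J
Step 2 (right): focus=W path=1 depth=1 children=['F'] left=['O'] right=[] parent=J
Step 3 (left): focus=O path=0 depth=1 children=['Z'] left=[] right=['W'] parent=J
Step 4 (down 0): focus=Z path=0/0 depth=2 children=['Q', 'H', 'D'] left=[] right=[] parent=O
Step 5 (up): focus=O path=0 depth=1 children=['Z'] left=[] right=['W'] parent=J
Step 6 (down 0): focus=Z path=0/0 depth=2 children=['Q', 'H', 'D'] left=[] right=[] parent=O
Step 7 (down 2): focus=D path=0/0/2 depth=3 children=[] left=['Q', 'H'] right=[] parent=Z
Step 8 (set A): focus=A path=0/0/2 depth=3 children=[] left=['Q', 'H'] right=[] parent=Z

Answer: J(O(Z(Q H(P) A)) W(F))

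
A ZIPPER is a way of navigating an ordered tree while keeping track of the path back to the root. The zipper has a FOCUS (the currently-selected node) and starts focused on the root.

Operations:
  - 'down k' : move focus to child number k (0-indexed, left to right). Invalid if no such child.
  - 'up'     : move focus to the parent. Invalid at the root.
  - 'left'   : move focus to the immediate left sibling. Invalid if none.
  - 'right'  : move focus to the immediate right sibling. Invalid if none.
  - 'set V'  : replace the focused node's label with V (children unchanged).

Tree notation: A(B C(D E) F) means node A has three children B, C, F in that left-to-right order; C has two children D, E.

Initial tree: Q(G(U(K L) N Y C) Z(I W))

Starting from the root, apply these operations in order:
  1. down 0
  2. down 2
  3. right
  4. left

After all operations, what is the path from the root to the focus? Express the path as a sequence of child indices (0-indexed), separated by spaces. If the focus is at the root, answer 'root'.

Step 1 (down 0): focus=G path=0 depth=1 children=['U', 'N', 'Y', 'C'] left=[] right=['Z'] parent=Q
Step 2 (down 2): focus=Y path=0/2 depth=2 children=[] left=['U', 'N'] right=['C'] parent=G
Step 3 (right): focus=C path=0/3 depth=2 children=[] left=['U', 'N', 'Y'] right=[] parent=G
Step 4 (left): focus=Y path=0/2 depth=2 children=[] left=['U', 'N'] right=['C'] parent=G

Answer: 0 2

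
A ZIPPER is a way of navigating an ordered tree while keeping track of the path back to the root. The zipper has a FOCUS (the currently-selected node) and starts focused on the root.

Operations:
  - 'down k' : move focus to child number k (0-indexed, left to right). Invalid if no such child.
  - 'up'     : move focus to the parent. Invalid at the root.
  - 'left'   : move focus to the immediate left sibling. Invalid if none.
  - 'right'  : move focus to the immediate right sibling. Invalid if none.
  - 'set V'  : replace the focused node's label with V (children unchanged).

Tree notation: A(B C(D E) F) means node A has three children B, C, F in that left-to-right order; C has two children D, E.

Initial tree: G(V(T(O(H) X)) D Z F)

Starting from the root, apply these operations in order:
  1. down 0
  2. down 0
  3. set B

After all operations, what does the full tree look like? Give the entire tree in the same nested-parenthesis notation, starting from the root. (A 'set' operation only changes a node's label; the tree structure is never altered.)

Step 1 (down 0): focus=V path=0 depth=1 children=['T'] left=[] right=['D', 'Z', 'F'] parent=G
Step 2 (down 0): focus=T path=0/0 depth=2 children=['O', 'X'] left=[] right=[] parent=V
Step 3 (set B): focus=B path=0/0 depth=2 children=['O', 'X'] left=[] right=[] parent=V

Answer: G(V(B(O(H) X)) D Z F)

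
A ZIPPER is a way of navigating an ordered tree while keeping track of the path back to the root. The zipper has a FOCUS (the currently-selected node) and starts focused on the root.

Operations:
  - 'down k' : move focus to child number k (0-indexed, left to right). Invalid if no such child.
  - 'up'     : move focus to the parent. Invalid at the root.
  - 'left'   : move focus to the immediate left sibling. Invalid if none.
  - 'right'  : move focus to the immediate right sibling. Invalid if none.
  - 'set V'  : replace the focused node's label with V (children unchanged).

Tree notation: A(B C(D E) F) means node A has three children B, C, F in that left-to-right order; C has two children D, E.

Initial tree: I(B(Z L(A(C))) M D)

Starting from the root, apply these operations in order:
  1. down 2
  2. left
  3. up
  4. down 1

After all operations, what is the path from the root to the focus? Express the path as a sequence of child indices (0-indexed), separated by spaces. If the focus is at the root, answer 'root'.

Answer: 1

Derivation:
Step 1 (down 2): focus=D path=2 depth=1 children=[] left=['B', 'M'] right=[] parent=I
Step 2 (left): focus=M path=1 depth=1 children=[] left=['B'] right=['D'] parent=I
Step 3 (up): focus=I path=root depth=0 children=['B', 'M', 'D'] (at root)
Step 4 (down 1): focus=M path=1 depth=1 children=[] left=['B'] right=['D'] parent=I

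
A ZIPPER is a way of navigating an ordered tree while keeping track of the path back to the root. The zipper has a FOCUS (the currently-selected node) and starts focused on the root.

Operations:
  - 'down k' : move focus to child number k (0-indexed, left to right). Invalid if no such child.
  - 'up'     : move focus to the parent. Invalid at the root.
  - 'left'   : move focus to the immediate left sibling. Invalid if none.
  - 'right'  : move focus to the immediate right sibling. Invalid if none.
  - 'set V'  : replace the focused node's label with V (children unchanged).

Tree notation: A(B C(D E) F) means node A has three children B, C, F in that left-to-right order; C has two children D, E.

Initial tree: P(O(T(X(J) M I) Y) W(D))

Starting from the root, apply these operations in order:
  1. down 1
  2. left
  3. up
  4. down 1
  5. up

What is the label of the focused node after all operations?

Answer: P

Derivation:
Step 1 (down 1): focus=W path=1 depth=1 children=['D'] left=['O'] right=[] parent=P
Step 2 (left): focus=O path=0 depth=1 children=['T', 'Y'] left=[] right=['W'] parent=P
Step 3 (up): focus=P path=root depth=0 children=['O', 'W'] (at root)
Step 4 (down 1): focus=W path=1 depth=1 children=['D'] left=['O'] right=[] parent=P
Step 5 (up): focus=P path=root depth=0 children=['O', 'W'] (at root)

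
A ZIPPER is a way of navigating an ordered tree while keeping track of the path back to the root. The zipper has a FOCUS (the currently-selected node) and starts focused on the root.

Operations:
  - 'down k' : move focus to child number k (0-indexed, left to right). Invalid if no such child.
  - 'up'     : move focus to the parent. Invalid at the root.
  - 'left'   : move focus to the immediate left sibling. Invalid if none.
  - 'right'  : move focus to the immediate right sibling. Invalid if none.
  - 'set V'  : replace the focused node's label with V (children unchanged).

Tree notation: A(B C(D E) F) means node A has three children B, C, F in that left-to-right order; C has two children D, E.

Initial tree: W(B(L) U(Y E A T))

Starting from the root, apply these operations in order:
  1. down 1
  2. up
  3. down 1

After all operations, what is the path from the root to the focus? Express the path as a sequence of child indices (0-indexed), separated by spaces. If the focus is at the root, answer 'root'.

Step 1 (down 1): focus=U path=1 depth=1 children=['Y', 'E', 'A', 'T'] left=['B'] right=[] parent=W
Step 2 (up): focus=W path=root depth=0 children=['B', 'U'] (at root)
Step 3 (down 1): focus=U path=1 depth=1 children=['Y', 'E', 'A', 'T'] left=['B'] right=[] parent=W

Answer: 1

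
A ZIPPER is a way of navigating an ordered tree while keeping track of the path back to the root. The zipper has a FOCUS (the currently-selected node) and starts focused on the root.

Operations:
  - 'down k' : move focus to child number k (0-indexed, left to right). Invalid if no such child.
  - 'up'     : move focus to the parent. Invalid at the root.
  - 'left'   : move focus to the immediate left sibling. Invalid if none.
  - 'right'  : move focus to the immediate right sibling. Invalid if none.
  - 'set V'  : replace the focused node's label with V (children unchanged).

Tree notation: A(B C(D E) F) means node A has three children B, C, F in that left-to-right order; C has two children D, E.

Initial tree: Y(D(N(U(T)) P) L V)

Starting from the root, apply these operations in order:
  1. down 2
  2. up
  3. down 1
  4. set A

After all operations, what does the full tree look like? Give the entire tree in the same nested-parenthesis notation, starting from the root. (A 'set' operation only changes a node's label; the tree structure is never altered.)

Answer: Y(D(N(U(T)) P) A V)

Derivation:
Step 1 (down 2): focus=V path=2 depth=1 children=[] left=['D', 'L'] right=[] parent=Y
Step 2 (up): focus=Y path=root depth=0 children=['D', 'L', 'V'] (at root)
Step 3 (down 1): focus=L path=1 depth=1 children=[] left=['D'] right=['V'] parent=Y
Step 4 (set A): focus=A path=1 depth=1 children=[] left=['D'] right=['V'] parent=Y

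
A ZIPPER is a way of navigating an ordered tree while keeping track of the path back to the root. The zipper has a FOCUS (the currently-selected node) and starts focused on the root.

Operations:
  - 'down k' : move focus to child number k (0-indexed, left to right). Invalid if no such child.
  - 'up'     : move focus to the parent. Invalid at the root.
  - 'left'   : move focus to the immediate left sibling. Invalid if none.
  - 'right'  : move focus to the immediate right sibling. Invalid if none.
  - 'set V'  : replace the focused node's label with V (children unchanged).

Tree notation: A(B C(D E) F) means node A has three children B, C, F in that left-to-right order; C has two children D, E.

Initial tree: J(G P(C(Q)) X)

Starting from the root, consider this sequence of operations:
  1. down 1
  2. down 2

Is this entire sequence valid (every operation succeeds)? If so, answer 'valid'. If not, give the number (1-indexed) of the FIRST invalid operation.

Answer: 2

Derivation:
Step 1 (down 1): focus=P path=1 depth=1 children=['C'] left=['G'] right=['X'] parent=J
Step 2 (down 2): INVALID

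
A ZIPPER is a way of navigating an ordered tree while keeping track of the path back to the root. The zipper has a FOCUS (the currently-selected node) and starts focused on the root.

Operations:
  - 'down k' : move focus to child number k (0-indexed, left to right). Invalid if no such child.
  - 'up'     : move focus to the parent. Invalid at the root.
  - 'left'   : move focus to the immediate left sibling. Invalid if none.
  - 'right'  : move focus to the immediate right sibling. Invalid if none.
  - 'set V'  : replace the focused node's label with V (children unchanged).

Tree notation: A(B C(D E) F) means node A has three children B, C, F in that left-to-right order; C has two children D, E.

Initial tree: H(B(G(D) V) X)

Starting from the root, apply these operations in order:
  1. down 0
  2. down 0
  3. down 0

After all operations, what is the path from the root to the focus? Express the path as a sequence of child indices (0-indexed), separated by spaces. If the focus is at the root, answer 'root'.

Answer: 0 0 0

Derivation:
Step 1 (down 0): focus=B path=0 depth=1 children=['G', 'V'] left=[] right=['X'] parent=H
Step 2 (down 0): focus=G path=0/0 depth=2 children=['D'] left=[] right=['V'] parent=B
Step 3 (down 0): focus=D path=0/0/0 depth=3 children=[] left=[] right=[] parent=G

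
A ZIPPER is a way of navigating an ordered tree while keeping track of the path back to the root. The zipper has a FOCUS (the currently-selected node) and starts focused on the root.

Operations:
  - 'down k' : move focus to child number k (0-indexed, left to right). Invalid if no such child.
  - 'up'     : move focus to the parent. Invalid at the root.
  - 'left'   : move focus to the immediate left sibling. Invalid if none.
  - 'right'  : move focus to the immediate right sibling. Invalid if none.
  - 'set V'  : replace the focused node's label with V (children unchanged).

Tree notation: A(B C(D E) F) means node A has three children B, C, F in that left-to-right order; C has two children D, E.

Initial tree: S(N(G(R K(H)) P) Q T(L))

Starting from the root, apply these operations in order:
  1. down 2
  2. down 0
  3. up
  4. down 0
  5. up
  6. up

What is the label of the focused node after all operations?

Answer: S

Derivation:
Step 1 (down 2): focus=T path=2 depth=1 children=['L'] left=['N', 'Q'] right=[] parent=S
Step 2 (down 0): focus=L path=2/0 depth=2 children=[] left=[] right=[] parent=T
Step 3 (up): focus=T path=2 depth=1 children=['L'] left=['N', 'Q'] right=[] parent=S
Step 4 (down 0): focus=L path=2/0 depth=2 children=[] left=[] right=[] parent=T
Step 5 (up): focus=T path=2 depth=1 children=['L'] left=['N', 'Q'] right=[] parent=S
Step 6 (up): focus=S path=root depth=0 children=['N', 'Q', 'T'] (at root)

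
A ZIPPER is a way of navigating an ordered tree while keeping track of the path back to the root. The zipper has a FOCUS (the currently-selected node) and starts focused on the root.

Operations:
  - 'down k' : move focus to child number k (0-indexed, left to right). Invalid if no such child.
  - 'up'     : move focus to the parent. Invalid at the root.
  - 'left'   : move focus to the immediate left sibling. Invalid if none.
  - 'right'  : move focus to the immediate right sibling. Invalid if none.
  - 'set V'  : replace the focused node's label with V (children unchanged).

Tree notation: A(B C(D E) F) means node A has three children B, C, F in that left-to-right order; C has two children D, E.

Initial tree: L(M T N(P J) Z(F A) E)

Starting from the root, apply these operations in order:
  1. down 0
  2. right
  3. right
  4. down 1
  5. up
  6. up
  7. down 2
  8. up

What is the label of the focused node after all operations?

Answer: L

Derivation:
Step 1 (down 0): focus=M path=0 depth=1 children=[] left=[] right=['T', 'N', 'Z', 'E'] parent=L
Step 2 (right): focus=T path=1 depth=1 children=[] left=['M'] right=['N', 'Z', 'E'] parent=L
Step 3 (right): focus=N path=2 depth=1 children=['P', 'J'] left=['M', 'T'] right=['Z', 'E'] parent=L
Step 4 (down 1): focus=J path=2/1 depth=2 children=[] left=['P'] right=[] parent=N
Step 5 (up): focus=N path=2 depth=1 children=['P', 'J'] left=['M', 'T'] right=['Z', 'E'] parent=L
Step 6 (up): focus=L path=root depth=0 children=['M', 'T', 'N', 'Z', 'E'] (at root)
Step 7 (down 2): focus=N path=2 depth=1 children=['P', 'J'] left=['M', 'T'] right=['Z', 'E'] parent=L
Step 8 (up): focus=L path=root depth=0 children=['M', 'T', 'N', 'Z', 'E'] (at root)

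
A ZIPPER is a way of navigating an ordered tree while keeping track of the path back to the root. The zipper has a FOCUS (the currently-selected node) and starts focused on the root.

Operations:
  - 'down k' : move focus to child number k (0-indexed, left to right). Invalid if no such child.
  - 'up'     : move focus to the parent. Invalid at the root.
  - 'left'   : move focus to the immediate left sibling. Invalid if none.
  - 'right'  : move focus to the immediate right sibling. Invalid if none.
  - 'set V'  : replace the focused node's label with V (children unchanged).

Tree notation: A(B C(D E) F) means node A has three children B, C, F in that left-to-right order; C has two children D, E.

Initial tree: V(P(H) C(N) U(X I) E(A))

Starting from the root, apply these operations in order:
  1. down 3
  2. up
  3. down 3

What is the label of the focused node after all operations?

Answer: E

Derivation:
Step 1 (down 3): focus=E path=3 depth=1 children=['A'] left=['P', 'C', 'U'] right=[] parent=V
Step 2 (up): focus=V path=root depth=0 children=['P', 'C', 'U', 'E'] (at root)
Step 3 (down 3): focus=E path=3 depth=1 children=['A'] left=['P', 'C', 'U'] right=[] parent=V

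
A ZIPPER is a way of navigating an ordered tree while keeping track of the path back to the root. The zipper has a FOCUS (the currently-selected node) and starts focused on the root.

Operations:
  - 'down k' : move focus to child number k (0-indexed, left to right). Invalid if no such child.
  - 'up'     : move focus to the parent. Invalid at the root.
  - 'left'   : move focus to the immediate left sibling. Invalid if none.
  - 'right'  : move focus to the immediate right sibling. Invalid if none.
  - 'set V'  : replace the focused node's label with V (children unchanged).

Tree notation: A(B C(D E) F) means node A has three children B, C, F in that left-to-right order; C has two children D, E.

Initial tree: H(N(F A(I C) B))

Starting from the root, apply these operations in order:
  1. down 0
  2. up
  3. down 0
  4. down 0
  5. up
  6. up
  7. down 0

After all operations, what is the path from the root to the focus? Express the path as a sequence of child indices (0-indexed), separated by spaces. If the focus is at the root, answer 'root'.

Answer: 0

Derivation:
Step 1 (down 0): focus=N path=0 depth=1 children=['F', 'A', 'B'] left=[] right=[] parent=H
Step 2 (up): focus=H path=root depth=0 children=['N'] (at root)
Step 3 (down 0): focus=N path=0 depth=1 children=['F', 'A', 'B'] left=[] right=[] parent=H
Step 4 (down 0): focus=F path=0/0 depth=2 children=[] left=[] right=['A', 'B'] parent=N
Step 5 (up): focus=N path=0 depth=1 children=['F', 'A', 'B'] left=[] right=[] parent=H
Step 6 (up): focus=H path=root depth=0 children=['N'] (at root)
Step 7 (down 0): focus=N path=0 depth=1 children=['F', 'A', 'B'] left=[] right=[] parent=H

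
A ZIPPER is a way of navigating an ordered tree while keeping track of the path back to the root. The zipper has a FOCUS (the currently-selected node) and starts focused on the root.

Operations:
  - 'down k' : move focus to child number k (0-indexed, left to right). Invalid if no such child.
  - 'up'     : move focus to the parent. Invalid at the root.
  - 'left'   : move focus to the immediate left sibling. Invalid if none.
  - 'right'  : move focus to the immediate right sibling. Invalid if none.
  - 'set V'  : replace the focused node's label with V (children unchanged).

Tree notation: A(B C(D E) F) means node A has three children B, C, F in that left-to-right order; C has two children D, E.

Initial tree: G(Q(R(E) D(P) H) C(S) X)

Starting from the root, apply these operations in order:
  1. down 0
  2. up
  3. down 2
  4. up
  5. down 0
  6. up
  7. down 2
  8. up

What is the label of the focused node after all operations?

Step 1 (down 0): focus=Q path=0 depth=1 children=['R', 'D', 'H'] left=[] right=['C', 'X'] parent=G
Step 2 (up): focus=G path=root depth=0 children=['Q', 'C', 'X'] (at root)
Step 3 (down 2): focus=X path=2 depth=1 children=[] left=['Q', 'C'] right=[] parent=G
Step 4 (up): focus=G path=root depth=0 children=['Q', 'C', 'X'] (at root)
Step 5 (down 0): focus=Q path=0 depth=1 children=['R', 'D', 'H'] left=[] right=['C', 'X'] parent=G
Step 6 (up): focus=G path=root depth=0 children=['Q', 'C', 'X'] (at root)
Step 7 (down 2): focus=X path=2 depth=1 children=[] left=['Q', 'C'] right=[] parent=G
Step 8 (up): focus=G path=root depth=0 children=['Q', 'C', 'X'] (at root)

Answer: G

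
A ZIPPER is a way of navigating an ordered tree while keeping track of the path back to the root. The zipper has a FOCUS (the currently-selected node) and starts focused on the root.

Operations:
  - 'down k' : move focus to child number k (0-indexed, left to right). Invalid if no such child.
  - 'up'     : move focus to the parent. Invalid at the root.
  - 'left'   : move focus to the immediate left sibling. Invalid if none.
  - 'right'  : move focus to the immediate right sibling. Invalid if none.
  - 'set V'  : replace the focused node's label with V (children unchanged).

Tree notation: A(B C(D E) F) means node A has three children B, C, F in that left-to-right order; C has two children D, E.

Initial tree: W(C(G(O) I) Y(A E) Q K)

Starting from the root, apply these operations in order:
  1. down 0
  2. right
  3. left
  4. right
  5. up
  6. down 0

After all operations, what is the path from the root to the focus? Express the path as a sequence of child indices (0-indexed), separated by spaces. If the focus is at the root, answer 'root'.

Answer: 0

Derivation:
Step 1 (down 0): focus=C path=0 depth=1 children=['G', 'I'] left=[] right=['Y', 'Q', 'K'] parent=W
Step 2 (right): focus=Y path=1 depth=1 children=['A', 'E'] left=['C'] right=['Q', 'K'] parent=W
Step 3 (left): focus=C path=0 depth=1 children=['G', 'I'] left=[] right=['Y', 'Q', 'K'] parent=W
Step 4 (right): focus=Y path=1 depth=1 children=['A', 'E'] left=['C'] right=['Q', 'K'] parent=W
Step 5 (up): focus=W path=root depth=0 children=['C', 'Y', 'Q', 'K'] (at root)
Step 6 (down 0): focus=C path=0 depth=1 children=['G', 'I'] left=[] right=['Y', 'Q', 'K'] parent=W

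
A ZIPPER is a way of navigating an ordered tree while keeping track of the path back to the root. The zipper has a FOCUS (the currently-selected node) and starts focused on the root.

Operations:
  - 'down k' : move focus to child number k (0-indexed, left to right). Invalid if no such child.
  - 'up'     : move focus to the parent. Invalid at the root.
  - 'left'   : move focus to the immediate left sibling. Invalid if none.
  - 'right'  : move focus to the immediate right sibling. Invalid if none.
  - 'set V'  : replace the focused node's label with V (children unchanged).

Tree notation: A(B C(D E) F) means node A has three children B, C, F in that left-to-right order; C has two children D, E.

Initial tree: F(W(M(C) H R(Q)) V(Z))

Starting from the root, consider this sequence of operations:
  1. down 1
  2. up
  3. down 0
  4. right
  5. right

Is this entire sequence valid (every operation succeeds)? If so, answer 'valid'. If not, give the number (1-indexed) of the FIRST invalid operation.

Answer: 5

Derivation:
Step 1 (down 1): focus=V path=1 depth=1 children=['Z'] left=['W'] right=[] parent=F
Step 2 (up): focus=F path=root depth=0 children=['W', 'V'] (at root)
Step 3 (down 0): focus=W path=0 depth=1 children=['M', 'H', 'R'] left=[] right=['V'] parent=F
Step 4 (right): focus=V path=1 depth=1 children=['Z'] left=['W'] right=[] parent=F
Step 5 (right): INVALID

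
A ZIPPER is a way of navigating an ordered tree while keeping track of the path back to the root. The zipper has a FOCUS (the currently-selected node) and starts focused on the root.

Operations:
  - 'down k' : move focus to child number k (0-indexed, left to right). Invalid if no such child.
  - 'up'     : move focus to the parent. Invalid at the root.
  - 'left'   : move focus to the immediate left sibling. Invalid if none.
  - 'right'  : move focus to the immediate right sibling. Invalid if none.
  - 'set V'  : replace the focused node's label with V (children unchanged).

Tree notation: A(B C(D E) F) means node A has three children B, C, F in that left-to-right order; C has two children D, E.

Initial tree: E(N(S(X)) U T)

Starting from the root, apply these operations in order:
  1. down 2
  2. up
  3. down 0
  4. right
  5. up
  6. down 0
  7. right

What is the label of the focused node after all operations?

Step 1 (down 2): focus=T path=2 depth=1 children=[] left=['N', 'U'] right=[] parent=E
Step 2 (up): focus=E path=root depth=0 children=['N', 'U', 'T'] (at root)
Step 3 (down 0): focus=N path=0 depth=1 children=['S'] left=[] right=['U', 'T'] parent=E
Step 4 (right): focus=U path=1 depth=1 children=[] left=['N'] right=['T'] parent=E
Step 5 (up): focus=E path=root depth=0 children=['N', 'U', 'T'] (at root)
Step 6 (down 0): focus=N path=0 depth=1 children=['S'] left=[] right=['U', 'T'] parent=E
Step 7 (right): focus=U path=1 depth=1 children=[] left=['N'] right=['T'] parent=E

Answer: U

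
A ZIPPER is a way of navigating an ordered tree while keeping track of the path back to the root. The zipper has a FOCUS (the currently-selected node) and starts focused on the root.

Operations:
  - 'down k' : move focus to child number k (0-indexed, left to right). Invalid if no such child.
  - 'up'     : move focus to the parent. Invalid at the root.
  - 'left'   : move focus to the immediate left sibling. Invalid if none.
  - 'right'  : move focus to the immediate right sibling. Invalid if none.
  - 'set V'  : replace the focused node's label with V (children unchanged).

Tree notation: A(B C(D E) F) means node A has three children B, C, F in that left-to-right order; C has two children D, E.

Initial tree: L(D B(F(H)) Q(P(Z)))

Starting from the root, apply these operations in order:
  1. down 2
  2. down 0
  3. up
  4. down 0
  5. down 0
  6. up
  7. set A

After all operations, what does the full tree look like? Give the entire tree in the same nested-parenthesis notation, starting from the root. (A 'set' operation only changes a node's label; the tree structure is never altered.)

Step 1 (down 2): focus=Q path=2 depth=1 children=['P'] left=['D', 'B'] right=[] parent=L
Step 2 (down 0): focus=P path=2/0 depth=2 children=['Z'] left=[] right=[] parent=Q
Step 3 (up): focus=Q path=2 depth=1 children=['P'] left=['D', 'B'] right=[] parent=L
Step 4 (down 0): focus=P path=2/0 depth=2 children=['Z'] left=[] right=[] parent=Q
Step 5 (down 0): focus=Z path=2/0/0 depth=3 children=[] left=[] right=[] parent=P
Step 6 (up): focus=P path=2/0 depth=2 children=['Z'] left=[] right=[] parent=Q
Step 7 (set A): focus=A path=2/0 depth=2 children=['Z'] left=[] right=[] parent=Q

Answer: L(D B(F(H)) Q(A(Z)))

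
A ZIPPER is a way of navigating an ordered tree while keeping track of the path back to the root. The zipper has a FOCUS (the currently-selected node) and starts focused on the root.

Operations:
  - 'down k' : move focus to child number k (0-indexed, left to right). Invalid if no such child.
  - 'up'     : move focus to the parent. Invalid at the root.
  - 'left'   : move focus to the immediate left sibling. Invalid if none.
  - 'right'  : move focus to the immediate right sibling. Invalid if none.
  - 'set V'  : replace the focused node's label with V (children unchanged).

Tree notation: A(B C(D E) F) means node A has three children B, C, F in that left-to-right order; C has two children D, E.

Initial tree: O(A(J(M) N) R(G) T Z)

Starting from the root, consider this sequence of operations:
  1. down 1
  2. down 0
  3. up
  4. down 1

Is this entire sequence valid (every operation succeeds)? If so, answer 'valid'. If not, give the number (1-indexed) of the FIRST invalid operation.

Answer: 4

Derivation:
Step 1 (down 1): focus=R path=1 depth=1 children=['G'] left=['A'] right=['T', 'Z'] parent=O
Step 2 (down 0): focus=G path=1/0 depth=2 children=[] left=[] right=[] parent=R
Step 3 (up): focus=R path=1 depth=1 children=['G'] left=['A'] right=['T', 'Z'] parent=O
Step 4 (down 1): INVALID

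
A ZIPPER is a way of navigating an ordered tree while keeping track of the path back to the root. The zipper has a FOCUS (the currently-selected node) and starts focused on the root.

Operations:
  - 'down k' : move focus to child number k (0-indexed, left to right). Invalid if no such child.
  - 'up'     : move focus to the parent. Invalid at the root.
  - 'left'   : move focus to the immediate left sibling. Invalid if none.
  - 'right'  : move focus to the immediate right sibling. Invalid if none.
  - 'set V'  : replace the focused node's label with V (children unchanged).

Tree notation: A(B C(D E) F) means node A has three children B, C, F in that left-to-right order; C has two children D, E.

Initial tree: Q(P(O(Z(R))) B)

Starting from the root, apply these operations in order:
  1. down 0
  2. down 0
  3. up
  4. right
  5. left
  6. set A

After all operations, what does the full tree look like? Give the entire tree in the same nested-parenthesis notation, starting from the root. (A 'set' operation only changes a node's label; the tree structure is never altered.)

Step 1 (down 0): focus=P path=0 depth=1 children=['O'] left=[] right=['B'] parent=Q
Step 2 (down 0): focus=O path=0/0 depth=2 children=['Z'] left=[] right=[] parent=P
Step 3 (up): focus=P path=0 depth=1 children=['O'] left=[] right=['B'] parent=Q
Step 4 (right): focus=B path=1 depth=1 children=[] left=['P'] right=[] parent=Q
Step 5 (left): focus=P path=0 depth=1 children=['O'] left=[] right=['B'] parent=Q
Step 6 (set A): focus=A path=0 depth=1 children=['O'] left=[] right=['B'] parent=Q

Answer: Q(A(O(Z(R))) B)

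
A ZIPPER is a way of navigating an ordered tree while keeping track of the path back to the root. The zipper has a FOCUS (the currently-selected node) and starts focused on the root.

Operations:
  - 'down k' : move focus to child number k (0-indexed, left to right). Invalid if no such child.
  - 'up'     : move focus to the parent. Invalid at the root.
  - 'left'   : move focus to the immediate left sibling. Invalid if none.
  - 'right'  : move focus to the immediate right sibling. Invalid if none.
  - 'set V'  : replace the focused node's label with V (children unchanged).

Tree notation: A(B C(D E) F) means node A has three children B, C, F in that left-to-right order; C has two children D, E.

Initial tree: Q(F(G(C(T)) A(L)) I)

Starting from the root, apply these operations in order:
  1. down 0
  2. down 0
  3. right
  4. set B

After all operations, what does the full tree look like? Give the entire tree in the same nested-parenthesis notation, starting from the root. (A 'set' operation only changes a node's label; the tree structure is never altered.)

Step 1 (down 0): focus=F path=0 depth=1 children=['G', 'A'] left=[] right=['I'] parent=Q
Step 2 (down 0): focus=G path=0/0 depth=2 children=['C'] left=[] right=['A'] parent=F
Step 3 (right): focus=A path=0/1 depth=2 children=['L'] left=['G'] right=[] parent=F
Step 4 (set B): focus=B path=0/1 depth=2 children=['L'] left=['G'] right=[] parent=F

Answer: Q(F(G(C(T)) B(L)) I)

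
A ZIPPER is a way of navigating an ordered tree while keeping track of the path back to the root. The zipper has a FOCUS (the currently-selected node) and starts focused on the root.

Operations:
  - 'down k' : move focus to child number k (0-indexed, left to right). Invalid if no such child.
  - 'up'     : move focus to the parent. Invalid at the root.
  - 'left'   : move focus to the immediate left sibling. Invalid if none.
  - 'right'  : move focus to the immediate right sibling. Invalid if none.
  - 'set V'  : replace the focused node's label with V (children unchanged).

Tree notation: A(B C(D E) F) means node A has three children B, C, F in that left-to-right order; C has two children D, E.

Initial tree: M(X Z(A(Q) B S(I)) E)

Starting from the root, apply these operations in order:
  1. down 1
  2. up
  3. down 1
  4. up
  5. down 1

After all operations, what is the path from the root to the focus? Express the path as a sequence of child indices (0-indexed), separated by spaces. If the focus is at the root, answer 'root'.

Step 1 (down 1): focus=Z path=1 depth=1 children=['A', 'B', 'S'] left=['X'] right=['E'] parent=M
Step 2 (up): focus=M path=root depth=0 children=['X', 'Z', 'E'] (at root)
Step 3 (down 1): focus=Z path=1 depth=1 children=['A', 'B', 'S'] left=['X'] right=['E'] parent=M
Step 4 (up): focus=M path=root depth=0 children=['X', 'Z', 'E'] (at root)
Step 5 (down 1): focus=Z path=1 depth=1 children=['A', 'B', 'S'] left=['X'] right=['E'] parent=M

Answer: 1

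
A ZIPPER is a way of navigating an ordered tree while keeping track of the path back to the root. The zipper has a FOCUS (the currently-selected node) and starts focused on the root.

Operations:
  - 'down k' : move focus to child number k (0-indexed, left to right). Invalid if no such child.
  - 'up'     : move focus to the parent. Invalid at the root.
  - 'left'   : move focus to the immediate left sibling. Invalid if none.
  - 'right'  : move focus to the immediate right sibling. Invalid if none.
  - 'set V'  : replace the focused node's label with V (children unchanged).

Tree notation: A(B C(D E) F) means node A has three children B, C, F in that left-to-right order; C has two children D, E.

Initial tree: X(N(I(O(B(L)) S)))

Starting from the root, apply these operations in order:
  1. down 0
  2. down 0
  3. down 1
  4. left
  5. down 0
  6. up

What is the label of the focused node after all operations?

Answer: O

Derivation:
Step 1 (down 0): focus=N path=0 depth=1 children=['I'] left=[] right=[] parent=X
Step 2 (down 0): focus=I path=0/0 depth=2 children=['O', 'S'] left=[] right=[] parent=N
Step 3 (down 1): focus=S path=0/0/1 depth=3 children=[] left=['O'] right=[] parent=I
Step 4 (left): focus=O path=0/0/0 depth=3 children=['B'] left=[] right=['S'] parent=I
Step 5 (down 0): focus=B path=0/0/0/0 depth=4 children=['L'] left=[] right=[] parent=O
Step 6 (up): focus=O path=0/0/0 depth=3 children=['B'] left=[] right=['S'] parent=I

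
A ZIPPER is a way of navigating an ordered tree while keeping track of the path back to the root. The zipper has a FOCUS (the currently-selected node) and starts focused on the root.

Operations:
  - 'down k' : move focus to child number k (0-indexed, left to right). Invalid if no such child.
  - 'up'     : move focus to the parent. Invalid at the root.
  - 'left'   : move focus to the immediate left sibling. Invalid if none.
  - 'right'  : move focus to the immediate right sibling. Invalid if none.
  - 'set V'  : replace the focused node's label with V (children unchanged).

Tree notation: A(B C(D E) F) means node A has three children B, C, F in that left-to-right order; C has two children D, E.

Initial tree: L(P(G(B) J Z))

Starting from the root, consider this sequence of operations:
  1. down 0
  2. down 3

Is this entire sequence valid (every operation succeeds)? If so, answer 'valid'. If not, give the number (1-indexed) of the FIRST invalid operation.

Step 1 (down 0): focus=P path=0 depth=1 children=['G', 'J', 'Z'] left=[] right=[] parent=L
Step 2 (down 3): INVALID

Answer: 2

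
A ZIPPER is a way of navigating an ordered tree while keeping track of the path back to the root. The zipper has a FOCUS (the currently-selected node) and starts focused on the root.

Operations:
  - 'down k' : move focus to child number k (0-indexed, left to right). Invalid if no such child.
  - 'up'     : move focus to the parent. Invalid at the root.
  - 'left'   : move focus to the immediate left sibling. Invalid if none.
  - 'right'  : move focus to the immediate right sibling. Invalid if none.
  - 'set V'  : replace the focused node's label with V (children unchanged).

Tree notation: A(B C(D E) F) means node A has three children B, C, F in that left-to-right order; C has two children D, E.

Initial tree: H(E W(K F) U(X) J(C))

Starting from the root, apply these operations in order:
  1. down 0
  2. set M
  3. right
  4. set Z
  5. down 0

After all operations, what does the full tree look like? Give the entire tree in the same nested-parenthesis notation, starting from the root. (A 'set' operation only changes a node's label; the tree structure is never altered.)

Step 1 (down 0): focus=E path=0 depth=1 children=[] left=[] right=['W', 'U', 'J'] parent=H
Step 2 (set M): focus=M path=0 depth=1 children=[] left=[] right=['W', 'U', 'J'] parent=H
Step 3 (right): focus=W path=1 depth=1 children=['K', 'F'] left=['M'] right=['U', 'J'] parent=H
Step 4 (set Z): focus=Z path=1 depth=1 children=['K', 'F'] left=['M'] right=['U', 'J'] parent=H
Step 5 (down 0): focus=K path=1/0 depth=2 children=[] left=[] right=['F'] parent=Z

Answer: H(M Z(K F) U(X) J(C))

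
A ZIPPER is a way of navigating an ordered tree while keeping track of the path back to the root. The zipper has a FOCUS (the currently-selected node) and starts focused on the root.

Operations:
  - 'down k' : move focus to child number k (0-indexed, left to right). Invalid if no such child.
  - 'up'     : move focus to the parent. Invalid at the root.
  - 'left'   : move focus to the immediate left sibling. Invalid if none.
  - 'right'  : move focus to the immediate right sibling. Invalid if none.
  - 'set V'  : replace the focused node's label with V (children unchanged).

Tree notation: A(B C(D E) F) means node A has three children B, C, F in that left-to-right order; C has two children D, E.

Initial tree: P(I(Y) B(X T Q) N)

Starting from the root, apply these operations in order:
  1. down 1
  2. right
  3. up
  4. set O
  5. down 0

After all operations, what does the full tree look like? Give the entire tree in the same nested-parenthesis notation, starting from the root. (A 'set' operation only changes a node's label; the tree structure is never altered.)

Answer: O(I(Y) B(X T Q) N)

Derivation:
Step 1 (down 1): focus=B path=1 depth=1 children=['X', 'T', 'Q'] left=['I'] right=['N'] parent=P
Step 2 (right): focus=N path=2 depth=1 children=[] left=['I', 'B'] right=[] parent=P
Step 3 (up): focus=P path=root depth=0 children=['I', 'B', 'N'] (at root)
Step 4 (set O): focus=O path=root depth=0 children=['I', 'B', 'N'] (at root)
Step 5 (down 0): focus=I path=0 depth=1 children=['Y'] left=[] right=['B', 'N'] parent=O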